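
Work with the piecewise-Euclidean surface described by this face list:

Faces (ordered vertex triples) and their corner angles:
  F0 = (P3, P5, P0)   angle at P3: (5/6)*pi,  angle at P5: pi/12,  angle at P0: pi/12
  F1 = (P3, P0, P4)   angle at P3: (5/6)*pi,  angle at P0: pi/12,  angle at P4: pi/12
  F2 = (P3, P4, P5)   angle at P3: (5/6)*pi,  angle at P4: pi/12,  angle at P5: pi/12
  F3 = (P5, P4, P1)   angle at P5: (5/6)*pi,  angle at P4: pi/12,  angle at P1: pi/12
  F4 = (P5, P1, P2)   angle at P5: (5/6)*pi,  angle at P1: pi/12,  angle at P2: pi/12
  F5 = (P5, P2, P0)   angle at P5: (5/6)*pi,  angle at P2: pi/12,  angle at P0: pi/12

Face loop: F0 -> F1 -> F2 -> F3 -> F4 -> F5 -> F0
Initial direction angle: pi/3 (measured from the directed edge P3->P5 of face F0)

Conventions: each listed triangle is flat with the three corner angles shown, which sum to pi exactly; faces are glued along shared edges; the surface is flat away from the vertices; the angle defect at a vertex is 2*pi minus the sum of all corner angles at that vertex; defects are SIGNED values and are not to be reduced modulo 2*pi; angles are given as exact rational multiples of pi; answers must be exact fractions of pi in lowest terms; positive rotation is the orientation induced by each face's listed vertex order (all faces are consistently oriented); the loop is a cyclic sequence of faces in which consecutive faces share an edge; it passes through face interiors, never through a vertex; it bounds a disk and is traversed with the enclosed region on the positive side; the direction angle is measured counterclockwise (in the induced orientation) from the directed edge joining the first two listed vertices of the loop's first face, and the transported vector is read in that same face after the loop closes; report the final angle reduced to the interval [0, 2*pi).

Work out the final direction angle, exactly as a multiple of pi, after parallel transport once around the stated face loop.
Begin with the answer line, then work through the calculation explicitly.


Answer: final direction angle = (7/6)*pi

enclosed vertex P3: corner angles sum to (5/2)*pi, defect = 2*pi - (5/2)*pi = -pi/2
enclosed vertex P5: corner angles sum to (8/3)*pi, defect = 2*pi - (8/3)*pi = (-2/3)*pi
holonomy = initial angle + sum of enclosed defects (mod 2*pi), positive in the induced orientation
final angle = pi/3 - (7/6)*pi = (7/6)*pi (mod 2*pi)


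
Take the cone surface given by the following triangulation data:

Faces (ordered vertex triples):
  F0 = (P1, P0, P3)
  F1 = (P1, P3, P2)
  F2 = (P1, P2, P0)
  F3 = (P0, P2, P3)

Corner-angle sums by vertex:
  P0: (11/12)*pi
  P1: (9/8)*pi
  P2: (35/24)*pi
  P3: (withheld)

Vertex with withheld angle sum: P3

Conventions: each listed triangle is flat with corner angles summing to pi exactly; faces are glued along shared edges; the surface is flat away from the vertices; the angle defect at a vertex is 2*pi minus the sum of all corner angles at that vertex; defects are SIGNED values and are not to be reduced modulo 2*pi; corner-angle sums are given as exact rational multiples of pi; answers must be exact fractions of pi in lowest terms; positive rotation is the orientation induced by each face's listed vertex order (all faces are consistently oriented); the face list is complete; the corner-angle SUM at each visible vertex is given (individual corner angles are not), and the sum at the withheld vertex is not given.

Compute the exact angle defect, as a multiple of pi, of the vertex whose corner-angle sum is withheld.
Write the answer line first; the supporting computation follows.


Answer: defect(P3) = (3/2)*pi

V = 4, E = 6, F = 4; chi = V - E + F = 2
Gauss-Bonnet: total defect = 2*pi*chi = 4*pi; visible defects sum to (5/2)*pi


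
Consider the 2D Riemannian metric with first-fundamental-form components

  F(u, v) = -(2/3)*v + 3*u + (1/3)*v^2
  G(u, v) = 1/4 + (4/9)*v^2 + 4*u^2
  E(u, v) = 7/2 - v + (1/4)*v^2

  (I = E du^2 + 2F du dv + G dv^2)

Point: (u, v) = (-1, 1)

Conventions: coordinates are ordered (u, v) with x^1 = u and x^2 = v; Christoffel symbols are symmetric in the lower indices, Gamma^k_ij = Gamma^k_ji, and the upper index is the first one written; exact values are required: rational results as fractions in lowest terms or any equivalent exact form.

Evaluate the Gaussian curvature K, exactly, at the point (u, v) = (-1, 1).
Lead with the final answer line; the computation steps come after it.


Answer: K = -82728/67081

E = 11/4, F = -10/3, G = 169/36, EG - F^2 = 259/144 at the point
E_u = 0, E_v = -1/2, F_u = 3, F_v = 0, G_u = -8, G_v = 8/9
E_vv = 1/2, F_uv = 0, G_uu = 8
K follows from Brioschi's formula, (det M1 - det M2)/(EG - F^2)^2.
M1 = [[-E_vv/2 + F_uv - G_uu/2, E_u/2, F_u - E_v/2], [F_v - G_u/2, E, F], [G_v/2, F, G]] = [[-17/4, 0, 13/4], [4, 11/4, -10/3], [4/9, -10/3, 169/36]]; det M1 = -31651/576
M2 = [[0, E_v/2, G_u/2], [E_v/2, E, F], [G_u/2, F, G]] = [[0, -1/4, -4], [-1/4, 11/4, -10/3], [-4, -10/3, 169/36]]; det M2 = -29353/576
det M1 - det M2 = -383/96; K = -383/96 / (259/144)^2 = -82728/67081


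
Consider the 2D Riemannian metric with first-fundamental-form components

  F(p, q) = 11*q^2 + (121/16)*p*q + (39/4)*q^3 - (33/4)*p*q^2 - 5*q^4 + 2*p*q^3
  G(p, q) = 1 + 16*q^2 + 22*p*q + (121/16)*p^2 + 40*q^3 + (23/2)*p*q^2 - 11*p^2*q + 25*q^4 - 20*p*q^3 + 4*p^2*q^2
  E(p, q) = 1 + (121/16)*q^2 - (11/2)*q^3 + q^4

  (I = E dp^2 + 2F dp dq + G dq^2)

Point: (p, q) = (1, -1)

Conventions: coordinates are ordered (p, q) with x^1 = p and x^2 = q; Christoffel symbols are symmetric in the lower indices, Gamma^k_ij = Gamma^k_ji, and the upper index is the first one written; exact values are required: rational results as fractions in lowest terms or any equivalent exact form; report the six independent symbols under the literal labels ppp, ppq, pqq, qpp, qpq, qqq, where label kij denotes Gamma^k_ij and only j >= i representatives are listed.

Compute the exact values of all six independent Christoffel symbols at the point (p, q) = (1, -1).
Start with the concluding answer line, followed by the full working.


Answer: Gamma_ppp = 0, Gamma_ppq = -57/154, Gamma_pqq = 48/77, Gamma_qpp = 0, Gamma_qpq = 437/770, Gamma_qqq = -368/385

E = 241/16, F = -345/16, G = 545/16 at the point
E_p = 0, E_q = -285/8, F_p = -285/16, F_q = 917/16, G_p = 437/8, G_q = -92
EG - F^2 = 385/8;  g^inv = (8/385) * [[545/16, 345/16], [345/16, 241/16]]
first-kind symbols [ij,l] = (1/2)(d_i g_jl + d_j g_il - d_l g_ij): [pp,p] = E_p/2 = 0, [pp,q] = F_p - E_q/2 = 0, [pq,p] = E_q/2 = -285/16, [pq,q] = G_p/2 = 437/16, [qq,p] = F_q - G_p/2 = 30, [qq,q] = G_q/2 = -46
Gamma^p_ij = (G*[ij,p] - F*[ij,q])/(EG - F^2), Gamma^q_ij = (E*[ij,q] - F*[ij,p])/(EG - F^2)


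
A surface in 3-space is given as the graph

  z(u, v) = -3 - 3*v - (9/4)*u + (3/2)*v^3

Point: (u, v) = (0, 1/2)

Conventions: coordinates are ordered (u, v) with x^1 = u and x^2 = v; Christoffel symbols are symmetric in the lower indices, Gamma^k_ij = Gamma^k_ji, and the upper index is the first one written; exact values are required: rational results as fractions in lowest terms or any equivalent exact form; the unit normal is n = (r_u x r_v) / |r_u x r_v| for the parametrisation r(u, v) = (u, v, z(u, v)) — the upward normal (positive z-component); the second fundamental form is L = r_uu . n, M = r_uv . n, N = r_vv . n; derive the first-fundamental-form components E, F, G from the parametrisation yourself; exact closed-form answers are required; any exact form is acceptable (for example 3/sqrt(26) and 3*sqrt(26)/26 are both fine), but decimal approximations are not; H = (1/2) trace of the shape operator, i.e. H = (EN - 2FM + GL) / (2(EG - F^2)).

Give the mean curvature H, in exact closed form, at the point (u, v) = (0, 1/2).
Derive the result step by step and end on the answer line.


z_u = -9/4, z_v = -15/8, z_uu = 0, z_uv = 0, z_vv = 9/2
E = 97/16, F = 135/32, G = 289/64; answer radicand W^2 = 613/64
unnormalised second-form numerators: l = 0, m = 0, n = 9/2; L = l/sqrt(613/64), and similarly M = m/sqrt(W^2), N = n/sqrt(W^2)
H = (E*n - 2*F*m + G*l) / (2*(EG - F^2)*sqrt(W^2)); E*n - 2*F*m + G*l = 873/32, EG - F^2 = 613/64, so H = (873/613)/sqrt(613/64)

Answer: H = 6984*sqrt(613)/375769


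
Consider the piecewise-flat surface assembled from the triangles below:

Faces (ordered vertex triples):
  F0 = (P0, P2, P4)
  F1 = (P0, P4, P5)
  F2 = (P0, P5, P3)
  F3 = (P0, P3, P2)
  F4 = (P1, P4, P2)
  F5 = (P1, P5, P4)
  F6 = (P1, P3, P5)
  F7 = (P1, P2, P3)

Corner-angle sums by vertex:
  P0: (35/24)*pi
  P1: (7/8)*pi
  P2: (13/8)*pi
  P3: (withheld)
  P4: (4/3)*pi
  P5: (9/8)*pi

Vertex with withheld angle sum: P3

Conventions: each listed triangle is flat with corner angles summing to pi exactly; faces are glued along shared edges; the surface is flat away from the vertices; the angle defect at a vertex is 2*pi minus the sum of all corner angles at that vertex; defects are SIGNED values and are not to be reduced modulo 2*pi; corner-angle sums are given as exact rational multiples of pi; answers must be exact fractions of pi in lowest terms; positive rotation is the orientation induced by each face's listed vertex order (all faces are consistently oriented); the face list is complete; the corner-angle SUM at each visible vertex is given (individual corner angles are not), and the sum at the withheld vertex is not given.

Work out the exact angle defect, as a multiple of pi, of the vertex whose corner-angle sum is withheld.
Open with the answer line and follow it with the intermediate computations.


Answer: defect(P3) = (5/12)*pi

V = 6, E = 12, F = 8; chi = V - E + F = 2
Gauss-Bonnet: total defect = 2*pi*chi = 4*pi; visible defects sum to (43/12)*pi


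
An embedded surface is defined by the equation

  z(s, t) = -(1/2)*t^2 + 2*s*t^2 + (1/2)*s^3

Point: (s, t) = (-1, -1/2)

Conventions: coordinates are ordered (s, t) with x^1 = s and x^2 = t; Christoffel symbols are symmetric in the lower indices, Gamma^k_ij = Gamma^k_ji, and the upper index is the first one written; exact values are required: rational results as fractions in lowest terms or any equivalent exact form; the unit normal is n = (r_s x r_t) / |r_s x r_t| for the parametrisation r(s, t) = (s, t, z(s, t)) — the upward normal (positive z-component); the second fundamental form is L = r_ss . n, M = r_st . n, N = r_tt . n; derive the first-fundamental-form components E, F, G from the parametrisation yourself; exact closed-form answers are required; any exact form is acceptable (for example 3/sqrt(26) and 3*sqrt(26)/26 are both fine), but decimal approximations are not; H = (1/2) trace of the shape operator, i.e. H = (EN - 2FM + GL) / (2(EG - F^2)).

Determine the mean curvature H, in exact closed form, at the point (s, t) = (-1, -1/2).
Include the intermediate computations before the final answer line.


z_s = 2, z_t = 5/2, z_ss = -3, z_st = -2, z_tt = -5
E = 5, F = 5, G = 29/4; answer radicand W^2 = 45/4
unnormalised second-form numerators: l = -3, m = -2, n = -5; L = l/sqrt(45/4), and similarly M = m/sqrt(W^2), N = n/sqrt(W^2)
H = (E*n - 2*F*m + G*l) / (2*(EG - F^2)*sqrt(W^2)); E*n - 2*F*m + G*l = -107/4, EG - F^2 = 45/4, so H = (-107/90)/sqrt(45/4)

Answer: H = -107*sqrt(5)/675


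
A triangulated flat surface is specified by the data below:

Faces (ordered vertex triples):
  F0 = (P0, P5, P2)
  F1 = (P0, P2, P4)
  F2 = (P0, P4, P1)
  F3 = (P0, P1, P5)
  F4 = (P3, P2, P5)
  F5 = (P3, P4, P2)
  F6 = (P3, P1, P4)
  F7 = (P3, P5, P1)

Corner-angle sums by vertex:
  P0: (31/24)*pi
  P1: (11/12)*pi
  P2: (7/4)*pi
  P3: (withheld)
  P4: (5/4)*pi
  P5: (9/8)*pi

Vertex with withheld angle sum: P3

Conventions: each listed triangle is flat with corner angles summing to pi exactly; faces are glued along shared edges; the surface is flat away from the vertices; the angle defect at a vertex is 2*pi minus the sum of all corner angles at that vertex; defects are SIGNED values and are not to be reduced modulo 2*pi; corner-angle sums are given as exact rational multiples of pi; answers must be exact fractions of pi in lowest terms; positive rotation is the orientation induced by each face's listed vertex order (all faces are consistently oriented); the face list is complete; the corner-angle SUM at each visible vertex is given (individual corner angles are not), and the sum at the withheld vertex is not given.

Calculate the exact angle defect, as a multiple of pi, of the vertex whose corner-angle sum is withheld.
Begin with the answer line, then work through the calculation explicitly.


Answer: defect(P3) = pi/3

V = 6, E = 12, F = 8; chi = V - E + F = 2
Gauss-Bonnet: total defect = 2*pi*chi = 4*pi; visible defects sum to (11/3)*pi


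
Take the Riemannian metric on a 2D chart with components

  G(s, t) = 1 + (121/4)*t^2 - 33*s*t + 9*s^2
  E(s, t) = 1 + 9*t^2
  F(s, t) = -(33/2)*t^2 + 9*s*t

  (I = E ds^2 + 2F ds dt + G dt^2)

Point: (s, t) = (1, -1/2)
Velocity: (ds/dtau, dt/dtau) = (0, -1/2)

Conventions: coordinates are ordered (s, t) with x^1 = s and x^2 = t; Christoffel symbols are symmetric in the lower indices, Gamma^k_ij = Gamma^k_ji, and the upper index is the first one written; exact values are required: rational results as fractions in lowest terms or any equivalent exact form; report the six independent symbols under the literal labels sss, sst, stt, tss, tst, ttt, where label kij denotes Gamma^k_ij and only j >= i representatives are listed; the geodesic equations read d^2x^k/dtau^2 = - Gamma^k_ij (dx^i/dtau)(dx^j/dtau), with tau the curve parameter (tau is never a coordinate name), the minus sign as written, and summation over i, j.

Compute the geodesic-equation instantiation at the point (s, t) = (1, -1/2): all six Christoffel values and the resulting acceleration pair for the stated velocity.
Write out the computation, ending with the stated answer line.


E = 13/4, F = -69/8, G = 545/16 at the point
E_s = 0, E_t = -9, F_s = -9/2, F_t = 51/2, G_s = 69/2, G_t = -253/4
EG - F^2 = 581/16;  g^inv = (16/581) * [[545/16, 69/8], [69/8, 13/4]]
first-kind symbols [ij,l] = (1/2)(d_i g_jl + d_j g_il - d_l g_ij): [ss,s] = E_s/2 = 0, [ss,t] = F_s - E_t/2 = 0, [st,s] = E_t/2 = -9/2, [st,t] = G_s/2 = 69/4, [tt,s] = F_t - G_s/2 = 33/4, [tt,t] = G_t/2 = -253/8
Gamma^s_ij = (G*[ij,s] - F*[ij,t])/(EG - F^2), Gamma^t_ij = (E*[ij,t] - F*[ij,s])/(EG - F^2)
Gamma_sss = 0, Gamma_sst = -72/581, Gamma_stt = 132/581, Gamma_tss = 0, Gamma_tst = 276/581, Gamma_ttt = -506/581
d^2s/dtau^2 = -(Gamma_sss*(0)^2 + 2*Gamma_sst*(0)*(-1/2) + Gamma_stt*(-1/2)^2) = -33/581
d^2t/dtau^2 = -(Gamma_tss*(0)^2 + 2*Gamma_tst*(0)*(-1/2) + Gamma_ttt*(-1/2)^2) = 253/1162

Answer: Gamma_sss = 0, Gamma_sst = -72/581, Gamma_stt = 132/581, Gamma_tss = 0, Gamma_tst = 276/581, Gamma_ttt = -506/581; accelerations (d^2s/dtau^2, d^2t/dtau^2) = (-33/581, 253/1162)


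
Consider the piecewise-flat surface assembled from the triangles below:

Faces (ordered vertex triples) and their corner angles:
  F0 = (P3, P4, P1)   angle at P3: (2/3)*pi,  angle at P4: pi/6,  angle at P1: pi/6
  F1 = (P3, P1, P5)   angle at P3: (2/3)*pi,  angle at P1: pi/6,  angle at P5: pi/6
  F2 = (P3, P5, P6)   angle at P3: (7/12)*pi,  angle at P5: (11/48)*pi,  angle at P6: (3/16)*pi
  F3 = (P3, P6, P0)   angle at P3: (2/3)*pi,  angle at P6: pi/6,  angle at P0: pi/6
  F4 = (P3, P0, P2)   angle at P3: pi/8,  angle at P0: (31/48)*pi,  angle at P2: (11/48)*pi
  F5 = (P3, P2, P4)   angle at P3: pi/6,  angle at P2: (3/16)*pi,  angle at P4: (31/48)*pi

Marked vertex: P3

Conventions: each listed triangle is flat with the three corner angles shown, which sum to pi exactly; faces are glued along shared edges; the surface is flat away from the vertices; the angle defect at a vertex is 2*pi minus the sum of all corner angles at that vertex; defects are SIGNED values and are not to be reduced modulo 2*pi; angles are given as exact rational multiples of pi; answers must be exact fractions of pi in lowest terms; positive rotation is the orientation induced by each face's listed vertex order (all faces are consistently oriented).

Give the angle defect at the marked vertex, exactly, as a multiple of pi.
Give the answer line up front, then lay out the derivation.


Answer: defect(P3) = (-7/8)*pi

Sum of corner angles at P3: (23/8)*pi
defect = 2*pi - (23/8)*pi


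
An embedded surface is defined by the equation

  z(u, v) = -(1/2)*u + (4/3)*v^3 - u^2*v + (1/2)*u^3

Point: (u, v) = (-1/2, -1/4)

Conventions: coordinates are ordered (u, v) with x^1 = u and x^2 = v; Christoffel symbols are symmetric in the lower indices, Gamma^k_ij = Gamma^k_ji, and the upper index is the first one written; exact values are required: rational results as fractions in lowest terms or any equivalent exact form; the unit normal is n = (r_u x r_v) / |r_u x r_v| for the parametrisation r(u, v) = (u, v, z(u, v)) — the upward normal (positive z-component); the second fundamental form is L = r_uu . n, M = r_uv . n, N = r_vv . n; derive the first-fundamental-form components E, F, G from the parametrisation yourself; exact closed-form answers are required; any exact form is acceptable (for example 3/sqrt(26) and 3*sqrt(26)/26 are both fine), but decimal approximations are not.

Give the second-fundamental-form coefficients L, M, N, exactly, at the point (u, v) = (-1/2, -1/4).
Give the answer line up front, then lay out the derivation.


Answer: L = -8*sqrt(73)/73, M = 8*sqrt(73)/73, N = -16*sqrt(73)/73

z_u = -3/8, z_v = 0, z_uu = -1, z_uv = 1, z_vv = -2
E = 73/64, F = 0, G = 1; answer radicand W^2 = 73/64
unnormalised second-form numerators: l = -1, m = 1, n = -2; L = l/sqrt(73/64), and similarly M = m/sqrt(W^2), N = n/sqrt(W^2)


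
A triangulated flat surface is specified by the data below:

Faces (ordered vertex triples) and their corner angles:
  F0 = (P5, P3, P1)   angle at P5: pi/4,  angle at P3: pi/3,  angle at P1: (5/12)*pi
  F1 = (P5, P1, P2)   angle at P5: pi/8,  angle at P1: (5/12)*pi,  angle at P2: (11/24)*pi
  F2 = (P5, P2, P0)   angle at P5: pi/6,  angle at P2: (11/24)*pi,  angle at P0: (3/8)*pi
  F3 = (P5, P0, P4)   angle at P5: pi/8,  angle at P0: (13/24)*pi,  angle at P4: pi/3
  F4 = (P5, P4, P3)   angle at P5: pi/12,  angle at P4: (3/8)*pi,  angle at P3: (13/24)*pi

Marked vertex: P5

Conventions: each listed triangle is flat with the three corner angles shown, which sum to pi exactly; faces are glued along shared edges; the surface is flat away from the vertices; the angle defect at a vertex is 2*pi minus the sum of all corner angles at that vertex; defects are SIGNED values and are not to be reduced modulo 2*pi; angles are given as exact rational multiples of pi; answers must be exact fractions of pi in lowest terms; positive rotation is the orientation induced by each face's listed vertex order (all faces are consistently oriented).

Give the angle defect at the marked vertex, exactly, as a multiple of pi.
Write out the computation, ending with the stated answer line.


Sum of corner angles at P5: (3/4)*pi
defect = 2*pi - (3/4)*pi

Answer: defect(P5) = (5/4)*pi


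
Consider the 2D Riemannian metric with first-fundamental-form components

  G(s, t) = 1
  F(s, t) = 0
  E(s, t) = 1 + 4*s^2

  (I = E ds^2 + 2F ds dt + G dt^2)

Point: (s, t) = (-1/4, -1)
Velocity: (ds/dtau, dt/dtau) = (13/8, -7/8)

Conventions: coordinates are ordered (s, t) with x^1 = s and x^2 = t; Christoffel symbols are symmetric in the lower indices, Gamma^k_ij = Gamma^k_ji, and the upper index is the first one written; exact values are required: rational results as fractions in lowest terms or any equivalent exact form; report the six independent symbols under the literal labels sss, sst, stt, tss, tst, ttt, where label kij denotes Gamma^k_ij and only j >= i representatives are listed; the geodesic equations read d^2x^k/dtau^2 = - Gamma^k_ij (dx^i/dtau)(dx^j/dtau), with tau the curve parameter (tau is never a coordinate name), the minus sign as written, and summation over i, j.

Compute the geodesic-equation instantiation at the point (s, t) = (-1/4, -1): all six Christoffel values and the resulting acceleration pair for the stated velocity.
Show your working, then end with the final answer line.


E = 5/4, F = 0, G = 1 at the point
E_s = -2, E_t = 0, F_s = 0, F_t = 0, G_s = 0, G_t = 0
EG - F^2 = 5/4;  g^inv = (4/5) * [[1, 0], [0, 5/4]]
first-kind symbols [ij,l] = (1/2)(d_i g_jl + d_j g_il - d_l g_ij): [ss,s] = E_s/2 = -1, [ss,t] = F_s - E_t/2 = 0, [st,s] = E_t/2 = 0, [st,t] = G_s/2 = 0, [tt,s] = F_t - G_s/2 = 0, [tt,t] = G_t/2 = 0
Gamma^s_ij = (G*[ij,s] - F*[ij,t])/(EG - F^2), Gamma^t_ij = (E*[ij,t] - F*[ij,s])/(EG - F^2)
Gamma_sss = -4/5, Gamma_sst = 0, Gamma_stt = 0, Gamma_tss = 0, Gamma_tst = 0, Gamma_ttt = 0
d^2s/dtau^2 = -(Gamma_sss*(13/8)^2 + 2*Gamma_sst*(13/8)*(-7/8) + Gamma_stt*(-7/8)^2) = 169/80
d^2t/dtau^2 = -(Gamma_tss*(13/8)^2 + 2*Gamma_tst*(13/8)*(-7/8) + Gamma_ttt*(-7/8)^2) = 0

Answer: Gamma_sss = -4/5, Gamma_sst = 0, Gamma_stt = 0, Gamma_tss = 0, Gamma_tst = 0, Gamma_ttt = 0; accelerations (d^2s/dtau^2, d^2t/dtau^2) = (169/80, 0)


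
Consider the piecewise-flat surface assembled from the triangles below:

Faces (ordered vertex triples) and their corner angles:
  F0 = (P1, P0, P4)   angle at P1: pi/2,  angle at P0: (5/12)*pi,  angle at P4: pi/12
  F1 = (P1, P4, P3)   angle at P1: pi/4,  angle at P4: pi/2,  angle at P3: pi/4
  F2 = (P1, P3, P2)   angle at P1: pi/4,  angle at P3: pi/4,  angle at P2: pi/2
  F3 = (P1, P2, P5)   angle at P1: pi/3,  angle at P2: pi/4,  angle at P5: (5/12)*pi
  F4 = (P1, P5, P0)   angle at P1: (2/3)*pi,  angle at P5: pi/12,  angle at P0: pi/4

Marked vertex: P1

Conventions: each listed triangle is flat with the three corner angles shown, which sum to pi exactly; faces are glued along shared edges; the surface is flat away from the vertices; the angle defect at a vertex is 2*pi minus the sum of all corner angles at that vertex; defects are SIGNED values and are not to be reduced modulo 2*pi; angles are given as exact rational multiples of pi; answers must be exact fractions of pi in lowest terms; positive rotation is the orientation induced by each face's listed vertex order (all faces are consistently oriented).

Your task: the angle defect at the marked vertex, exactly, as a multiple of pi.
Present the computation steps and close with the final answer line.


Sum of corner angles at P1: 2*pi
defect = 2*pi - 2*pi

Answer: defect(P1) = 0


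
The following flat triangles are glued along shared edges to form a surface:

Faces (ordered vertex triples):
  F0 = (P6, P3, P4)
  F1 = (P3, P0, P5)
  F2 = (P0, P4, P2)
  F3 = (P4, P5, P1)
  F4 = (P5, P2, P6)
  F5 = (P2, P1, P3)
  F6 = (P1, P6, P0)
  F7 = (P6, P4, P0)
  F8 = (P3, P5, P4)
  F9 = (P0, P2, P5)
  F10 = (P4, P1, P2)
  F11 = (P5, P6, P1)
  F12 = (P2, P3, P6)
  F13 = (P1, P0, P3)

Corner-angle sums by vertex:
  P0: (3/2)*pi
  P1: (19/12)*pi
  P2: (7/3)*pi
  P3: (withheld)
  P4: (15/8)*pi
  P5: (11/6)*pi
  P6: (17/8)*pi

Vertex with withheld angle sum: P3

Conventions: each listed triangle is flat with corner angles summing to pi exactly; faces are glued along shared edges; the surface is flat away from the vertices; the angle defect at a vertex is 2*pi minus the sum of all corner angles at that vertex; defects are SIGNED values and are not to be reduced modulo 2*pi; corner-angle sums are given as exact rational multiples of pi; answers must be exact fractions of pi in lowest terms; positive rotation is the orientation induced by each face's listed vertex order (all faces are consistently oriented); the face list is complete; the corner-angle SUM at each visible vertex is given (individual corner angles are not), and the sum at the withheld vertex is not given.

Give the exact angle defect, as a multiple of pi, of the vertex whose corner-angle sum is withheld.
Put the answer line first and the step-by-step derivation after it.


Answer: defect(P3) = (-3/4)*pi

V = 7, E = 21, F = 14; chi = V - E + F = 0
Gauss-Bonnet: total defect = 2*pi*chi = 0; visible defects sum to (3/4)*pi


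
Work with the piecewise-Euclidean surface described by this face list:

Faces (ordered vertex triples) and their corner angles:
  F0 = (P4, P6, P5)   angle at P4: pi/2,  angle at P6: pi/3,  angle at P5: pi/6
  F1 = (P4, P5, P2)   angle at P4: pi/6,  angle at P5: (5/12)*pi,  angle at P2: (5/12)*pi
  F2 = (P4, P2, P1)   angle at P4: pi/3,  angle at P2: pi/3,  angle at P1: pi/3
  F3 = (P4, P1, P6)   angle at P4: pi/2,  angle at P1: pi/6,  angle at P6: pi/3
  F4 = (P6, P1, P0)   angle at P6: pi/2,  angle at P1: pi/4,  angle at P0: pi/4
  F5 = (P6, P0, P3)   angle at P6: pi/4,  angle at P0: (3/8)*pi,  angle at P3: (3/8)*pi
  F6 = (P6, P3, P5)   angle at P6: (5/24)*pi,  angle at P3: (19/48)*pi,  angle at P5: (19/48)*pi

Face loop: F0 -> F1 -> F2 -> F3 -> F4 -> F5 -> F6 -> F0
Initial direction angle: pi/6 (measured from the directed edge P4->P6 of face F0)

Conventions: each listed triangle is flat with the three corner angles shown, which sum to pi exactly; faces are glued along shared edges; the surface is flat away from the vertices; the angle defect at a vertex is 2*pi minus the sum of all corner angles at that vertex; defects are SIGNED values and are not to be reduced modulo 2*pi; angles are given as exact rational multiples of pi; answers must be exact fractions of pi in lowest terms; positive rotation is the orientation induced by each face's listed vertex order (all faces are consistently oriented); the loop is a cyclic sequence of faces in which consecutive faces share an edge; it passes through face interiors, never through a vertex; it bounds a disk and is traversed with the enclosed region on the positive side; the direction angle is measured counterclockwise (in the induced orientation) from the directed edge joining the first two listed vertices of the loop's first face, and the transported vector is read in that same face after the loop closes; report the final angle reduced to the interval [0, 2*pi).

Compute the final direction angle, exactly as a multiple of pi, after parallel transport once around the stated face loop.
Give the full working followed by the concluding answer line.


enclosed vertex P4: corner angles sum to (3/2)*pi, defect = 2*pi - (3/2)*pi = pi/2
enclosed vertex P6: corner angles sum to (13/8)*pi, defect = 2*pi - (13/8)*pi = (3/8)*pi
final direction = starting direction + enclosed defect total, reduced mod 2*pi (induced orientation)
final angle = pi/6 + (7/8)*pi = (25/24)*pi (mod 2*pi)

Answer: final direction angle = (25/24)*pi


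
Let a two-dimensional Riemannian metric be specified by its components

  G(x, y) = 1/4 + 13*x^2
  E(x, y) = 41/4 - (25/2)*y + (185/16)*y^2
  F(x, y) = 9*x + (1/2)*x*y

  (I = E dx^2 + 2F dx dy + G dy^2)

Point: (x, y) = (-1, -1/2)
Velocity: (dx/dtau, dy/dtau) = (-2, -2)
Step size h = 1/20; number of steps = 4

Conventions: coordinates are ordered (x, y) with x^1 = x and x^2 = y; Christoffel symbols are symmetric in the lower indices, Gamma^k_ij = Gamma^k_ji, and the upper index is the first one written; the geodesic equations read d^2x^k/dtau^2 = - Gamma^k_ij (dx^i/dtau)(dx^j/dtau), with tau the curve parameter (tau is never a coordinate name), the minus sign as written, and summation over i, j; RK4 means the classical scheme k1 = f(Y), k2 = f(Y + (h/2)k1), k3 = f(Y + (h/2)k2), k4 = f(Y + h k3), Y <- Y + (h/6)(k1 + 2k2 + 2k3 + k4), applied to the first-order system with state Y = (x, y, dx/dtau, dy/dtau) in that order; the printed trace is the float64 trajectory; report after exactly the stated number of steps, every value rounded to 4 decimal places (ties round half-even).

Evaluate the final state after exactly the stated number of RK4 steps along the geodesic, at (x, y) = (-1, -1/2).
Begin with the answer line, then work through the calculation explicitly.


Answer: x = -1.3356, y = -0.8352, dx/dtau = -1.4390, dy/dtau = -1.4377

f(Y) = (dx/dtau, dy/dtau, -Gamma^x_ij Y'^i Y'^j, -Gamma^y_ij Y'^i Y'^j) with the Gammas evaluated at the stage position; h = 0.050000; intermediate values shown to 6 dp
step 0: x = -1.0000, y = -0.5000, dx/dtau = -2.0000, dy/dtau = -2.0000
step 1:
  k1: at (x, y) = (-1.000000, -0.500000), (dx/dtau, dy/dtau) = (-2.000000, -2.000000); Gamma_xxx = 1.008165, Gamma_xxy = -1.514521, Gamma_xyy = 0.918286, Gamma_yxx = 2.234166, Gamma_yxy = -1.981288, Gamma_yyy = 0.606415; k1 = (-2.000000, -2.000000, 4.410370, 4.487980)
  k2: at (x, y) = (-1.050000, -0.550000), (dx/dtau, dy/dtau) = (-1.889741, -1.887801); Gamma_xxx = 0.901514, Gamma_xxy = -1.424932, Gamma_xyy = 0.882814, Gamma_yxx = 2.029376, Gamma_yxy = -1.831247, Gamma_yyy = 0.554615; k2 = (-1.889741, -1.887801, 3.801179, 3.842099)
  k3: at (x, y) = (-1.047244, -0.547195), (dx/dtau, dy/dtau) = (-1.904971, -1.903948); Gamma_xxx = 0.907027, Gamma_xxy = -1.429713, Gamma_xyy = 0.884780, Gamma_yxx = 2.039819, Gamma_yxy = -1.839057, Gamma_yyy = 0.557353; k3 = (-1.904971, -1.903948, 3.872171, 3.917648)
  k4: at (x, y) = (-1.095249, -0.595197), (dx/dtau, dy/dtau) = (-1.806391, -1.804118); Gamma_xxx = 0.818228, Gamma_xxy = -1.351632, Gamma_xyy = 0.852865, Gamma_yxx = 1.870259, Gamma_yxy = -1.711711, Gamma_yyy = 0.513046; k4 = (-1.806391, -1.804118, 3.363925, 3.384101)
  Y <- Y + (h/6)(k1 + 2k2 + 2k3 + k4): x = -1.0950, y = -0.5949, dx/dtau = -1.8073, dy/dtau = -1.8051
step 2:
  k1: at (x, y) = (-1.094965, -0.594897), (dx/dtau, dy/dtau) = (-1.807325, -1.805070); Gamma_xxx = 0.818733, Gamma_xxy = -1.352098, Gamma_xyy = 0.853072, Gamma_yxx = 1.871187, Gamma_yxy = -1.712434, Gamma_yyy = 0.513308; k1 = (-1.807325, -1.805070, 3.368156, 3.388524)
  k2: at (x, y) = (-1.140148, -0.640024), (dx/dtau, dy/dtau) = (-1.723121, -1.720357); Gamma_xxx = 0.745930, Gamma_xxy = -1.285267, Gamma_xyy = 0.824971, Gamma_yxx = 1.732579, Gamma_yxy = -1.605996, Gamma_yyy = 0.476075; k2 = (-1.723121, -1.720357, 2.963664, 2.968289)
  k3: at (x, y) = (-1.138043, -0.637906), (dx/dtau, dy/dtau) = (-1.733233, -1.730863); Gamma_xxx = 0.749128, Gamma_xxy = -1.288272, Gamma_xyy = 0.826263, Gamma_yxx = 1.738634, Gamma_yxy = -1.610708, Gamma_yyy = 0.477735; k3 = (-1.733233, -1.730863, 3.003758, 3.009946)
  k4: at (x, y) = (-1.181627, -0.681440), (dx/dtau, dy/dtau) = (-1.657137, -1.654573); Gamma_xxx = 0.686897, Gamma_xxy = -1.228929, Gamma_xyy = 0.800664, Gamma_yxx = 1.620377, Gamma_yxy = -1.518144, Gamma_yyy = 0.445213; k4 = (-1.657137, -1.654573, 2.660888, 2.656518)
  Y <- Y + (h/6)(k1 + 2k2 + 2k3 + k4): x = -1.1814, y = -0.6812, dx/dtau = -1.6576, dy/dtau = -1.6551
step 3:
  k1: at (x, y) = (-1.181442, -0.681247), (dx/dtau, dy/dtau) = (-1.657626, -1.655058); Gamma_xxx = 0.687152, Gamma_xxy = -1.229181, Gamma_xyy = 0.800779, Gamma_yxx = 1.620848, Gamma_yxy = -1.518524, Gamma_yyy = 0.445350; k1 = (-1.657626, -1.655058, 2.662820, 2.658484)
  k2: at (x, y) = (-1.222882, -0.722624), (dx/dtau, dy/dtau) = (-1.591055, -1.588595); Gamma_xxx = 0.634534, Gamma_xxy = -1.177146, Gamma_xyy = 0.777799, Gamma_yxx = 1.520883, Gamma_yxy = -1.438898, Gamma_yyy = 0.417290; k2 = (-1.591055, -1.588595, 2.381396, 2.370614)
  k3: at (x, y) = (-1.221218, -0.720962), (dx/dtau, dy/dtau) = (-1.598091, -1.595792); Gamma_xxx = 0.636535, Gamma_xxy = -1.179159, Gamma_xyy = 0.778698, Gamma_yxx = 1.524686, Gamma_yxy = -1.441951, Gamma_yyy = 0.418367; k3 = (-1.598091, -1.595792, 2.405591, 2.395306)
  k4: at (x, y) = (-1.261346, -0.761037), (dx/dtau, dy/dtau) = (-1.537346, -1.535292); Gamma_xxx = 0.590652, Gamma_xxy = -1.132279, Gamma_xyy = 0.757550, Gamma_yxx = 1.437479, Gamma_yxy = -1.371419, Gamma_yyy = 0.393457; k4 = (-1.537346, -1.535292, 2.163376, 2.149043)
  Y <- Y + (h/6)(k1 + 2k2 + 2k3 + k4): x = -1.2612, y = -0.7609, dx/dtau = -1.5376, dy/dtau = -1.5356
step 4:
  k1: at (x, y) = (-1.261219, -0.760907), (dx/dtau, dy/dtau) = (-1.537625, -1.535563); Gamma_xxx = 0.590792, Gamma_xxy = -1.132426, Gamma_xyy = 0.757619, Gamma_yxx = 1.437741, Gamma_yxy = -1.371635, Gamma_yyy = 0.393534; k1 = (-1.537625, -1.535563, 2.164351, 2.150016)
  k2: at (x, y) = (-1.299659, -0.799296), (dx/dtau, dy/dtau) = (-1.483516, -1.481812); Gamma_xxx = 0.551100, Gamma_xxy = -1.090574, Gamma_xyy = 0.738358, Gamma_yxx = 1.362189, Gamma_yxy = -1.309657, Gamma_yyy = 0.371615; k2 = (-1.483516, -1.481812, 1.960667, 1.944104)
  k3: at (x, y) = (-1.298307, -0.797952), (dx/dtau, dy/dtau) = (-1.488608, -1.486960); Gamma_xxx = 0.552428, Gamma_xxy = -1.091992, Gamma_xyy = 0.739012, Gamma_yxx = 1.364727, Gamma_yxy = -1.311748, Gamma_yyy = 0.372353; k3 = (-1.488608, -1.486960, 1.976101, 1.959646)
  k4: at (x, y) = (-1.335649, -0.835255), (dx/dtau, dy/dtau) = (-1.438820, -1.437581); Gamma_xxx = 0.517273, Gamma_xxy = -1.053849, Gamma_xyy = 0.721138, Gamma_yxx = 1.297680, Gamma_yxy = -1.256055, Gamma_yyy = 0.352641; k4 = (-1.438820, -1.437581, 1.798414, 1.780852)
  Y <- Y + (h/6)(k1 + 2k2 + 2k3 + k4): x = -1.3356, y = -0.8352, dx/dtau = -1.4390, dy/dtau = -1.4377


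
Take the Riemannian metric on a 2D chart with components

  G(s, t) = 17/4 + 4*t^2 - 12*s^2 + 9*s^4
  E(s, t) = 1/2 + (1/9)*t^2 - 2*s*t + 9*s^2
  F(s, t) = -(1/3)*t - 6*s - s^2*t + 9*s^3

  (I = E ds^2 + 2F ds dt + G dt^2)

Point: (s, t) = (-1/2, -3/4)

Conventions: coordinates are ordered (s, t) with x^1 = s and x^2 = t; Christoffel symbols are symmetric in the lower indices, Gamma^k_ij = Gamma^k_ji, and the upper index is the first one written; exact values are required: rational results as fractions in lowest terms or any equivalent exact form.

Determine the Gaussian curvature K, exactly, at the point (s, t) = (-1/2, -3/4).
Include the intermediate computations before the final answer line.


E = 33/16, F = 37/16, G = 65/16, EG - F^2 = 97/32 at the point
E_s = -15/2, E_t = 5/6, F_s = 0, F_t = -7/12, G_s = 15/2, G_t = -6
E_tt = 2/9, F_st = 1, G_ss = 3
Apply the Brioschi formula K = (det M1 - det M2)/(EG - F^2)^2 over the derivative matrices of E, F, G.
M1 = [[-E_tt/2 + F_st - G_ss/2, E_s/2, F_s - E_t/2], [F_t - G_s/2, E, F], [G_t/2, F, G]] = [[-11/18, -15/4, -5/12], [-13/3, 33/16, 37/16], [-3, 37/16, 65/16]]; det M1 = -7729/192
M2 = [[0, E_t/2, G_s/2], [E_t/2, E, F], [G_s/2, F, G]] = [[0, 5/12, 15/4], [5/12, 33/16, 37/16], [15/4, 37/16, 65/16]]; det M2 = -6475/288
det M1 - det M2 = -10237/576; K = -10237/576 / (97/32)^2 = -163792/84681

Answer: K = -163792/84681


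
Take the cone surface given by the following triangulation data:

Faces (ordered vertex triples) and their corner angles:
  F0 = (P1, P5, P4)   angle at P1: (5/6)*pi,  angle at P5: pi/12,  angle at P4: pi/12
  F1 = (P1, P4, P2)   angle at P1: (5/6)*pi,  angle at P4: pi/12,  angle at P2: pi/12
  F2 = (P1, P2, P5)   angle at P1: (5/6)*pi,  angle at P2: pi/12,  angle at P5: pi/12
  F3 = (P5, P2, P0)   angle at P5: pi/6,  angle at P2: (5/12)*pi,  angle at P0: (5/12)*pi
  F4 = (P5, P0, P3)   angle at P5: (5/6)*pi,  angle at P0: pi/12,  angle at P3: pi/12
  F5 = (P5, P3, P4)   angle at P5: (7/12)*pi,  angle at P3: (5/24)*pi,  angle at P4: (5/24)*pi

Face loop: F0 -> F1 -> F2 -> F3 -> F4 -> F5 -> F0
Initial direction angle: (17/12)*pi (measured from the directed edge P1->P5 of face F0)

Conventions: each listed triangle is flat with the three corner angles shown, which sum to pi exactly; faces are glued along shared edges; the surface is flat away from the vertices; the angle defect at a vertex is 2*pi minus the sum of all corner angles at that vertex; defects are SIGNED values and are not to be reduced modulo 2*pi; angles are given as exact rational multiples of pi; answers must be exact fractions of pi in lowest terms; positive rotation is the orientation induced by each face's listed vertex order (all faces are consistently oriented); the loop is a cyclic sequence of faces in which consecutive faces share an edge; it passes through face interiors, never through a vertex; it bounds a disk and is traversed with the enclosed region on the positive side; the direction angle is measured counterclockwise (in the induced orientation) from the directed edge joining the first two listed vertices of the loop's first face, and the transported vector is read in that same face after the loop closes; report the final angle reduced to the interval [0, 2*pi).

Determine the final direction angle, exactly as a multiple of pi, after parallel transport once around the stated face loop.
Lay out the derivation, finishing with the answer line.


enclosed vertex P1: corner angles sum to (5/2)*pi, defect = 2*pi - (5/2)*pi = -pi/2
enclosed vertex P5: corner angles sum to (7/4)*pi, defect = 2*pi - (7/4)*pi = pi/4
the final direction is the initial angle plus the enclosed defects, taken mod 2*pi in the induced orientation
final angle = (17/12)*pi - pi/4 = (7/6)*pi (mod 2*pi)

Answer: final direction angle = (7/6)*pi


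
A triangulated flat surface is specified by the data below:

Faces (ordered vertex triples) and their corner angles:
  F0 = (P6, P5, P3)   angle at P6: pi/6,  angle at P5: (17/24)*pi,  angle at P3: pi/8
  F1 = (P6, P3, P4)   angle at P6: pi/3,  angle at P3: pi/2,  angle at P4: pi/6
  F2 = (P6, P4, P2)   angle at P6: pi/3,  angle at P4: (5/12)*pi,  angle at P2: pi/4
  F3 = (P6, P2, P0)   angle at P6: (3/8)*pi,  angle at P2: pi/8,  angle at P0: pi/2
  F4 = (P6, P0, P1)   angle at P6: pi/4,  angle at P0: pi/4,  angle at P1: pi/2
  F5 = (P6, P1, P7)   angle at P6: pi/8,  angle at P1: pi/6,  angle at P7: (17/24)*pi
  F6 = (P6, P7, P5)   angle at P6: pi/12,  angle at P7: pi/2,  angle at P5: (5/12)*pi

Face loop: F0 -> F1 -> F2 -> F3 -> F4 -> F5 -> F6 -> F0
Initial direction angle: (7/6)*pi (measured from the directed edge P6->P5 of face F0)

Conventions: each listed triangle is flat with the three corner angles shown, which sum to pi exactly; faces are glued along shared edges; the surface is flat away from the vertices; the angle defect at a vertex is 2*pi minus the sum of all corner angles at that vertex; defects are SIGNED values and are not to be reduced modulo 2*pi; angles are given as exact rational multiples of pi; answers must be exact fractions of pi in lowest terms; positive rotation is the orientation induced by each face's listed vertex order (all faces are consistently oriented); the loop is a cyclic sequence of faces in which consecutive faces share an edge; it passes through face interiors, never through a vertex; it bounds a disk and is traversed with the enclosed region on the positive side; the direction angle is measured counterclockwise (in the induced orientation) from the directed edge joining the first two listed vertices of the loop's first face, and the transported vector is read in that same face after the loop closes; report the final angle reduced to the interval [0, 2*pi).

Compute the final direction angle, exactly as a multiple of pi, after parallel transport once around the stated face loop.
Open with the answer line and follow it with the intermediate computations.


Answer: final direction angle = (3/2)*pi

enclosed vertex P6: corner angles sum to (5/3)*pi, defect = 2*pi - (5/3)*pi = pi/3
transport around the loop rotates by the sum of enclosed defects; add to the initial angle mod 2*pi
final angle = (7/6)*pi + pi/3 = (3/2)*pi (mod 2*pi)


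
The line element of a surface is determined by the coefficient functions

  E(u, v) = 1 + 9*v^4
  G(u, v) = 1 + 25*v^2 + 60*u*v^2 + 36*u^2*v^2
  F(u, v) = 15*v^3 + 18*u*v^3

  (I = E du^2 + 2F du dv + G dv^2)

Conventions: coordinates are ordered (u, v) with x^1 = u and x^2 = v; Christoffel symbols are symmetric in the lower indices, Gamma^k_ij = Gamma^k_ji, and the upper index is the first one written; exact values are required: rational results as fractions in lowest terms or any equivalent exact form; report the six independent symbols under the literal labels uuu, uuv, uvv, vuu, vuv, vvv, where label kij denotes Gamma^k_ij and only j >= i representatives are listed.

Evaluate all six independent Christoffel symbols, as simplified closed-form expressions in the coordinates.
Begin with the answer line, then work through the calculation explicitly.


Answer: Gamma_uuu = 0, Gamma_uuv = 18*v^3/(36*u^2*v^2 + 60*u*v^2 + 9*v^4 + 25*v^2 + 1), Gamma_uvv = (18*u*v^2 + 15*v^2)/(36*u^2*v^2 + 60*u*v^2 + 9*v^4 + 25*v^2 + 1), Gamma_vuu = 0, Gamma_vuv = (36*u*v^2 + 30*v^2)/(36*u^2*v^2 + 60*u*v^2 + 9*v^4 + 25*v^2 + 1), Gamma_vvv = (36*u^2*v + 60*u*v + 25*v)/(36*u^2*v^2 + 60*u*v^2 + 9*v^4 + 25*v^2 + 1)

E = 1 + 9*v^4; F = 15*v^3 + 18*u*v^3; G = 1 + 25*v^2 + 60*u*v^2 + 36*u^2*v^2
Gamma^k_ij = (1/2) g^{kl} (d_i g_jl + d_j g_il - d_l g_ij), with g^inv = (1/(EG-F^2)) [[G, -F], [-F, E]]
first partials: E_u = 0, E_v = 36*v^3, F_u = 18*v^3, F_v = 45*v^2 + 54*u*v^2, G_u = 60*v^2 + 72*u*v^2, G_v = 50*v + 120*u*v + 72*u^2*v
D = EG - F^2 = 1 + 25*v^2 + 60*u*v^2 + 9*v^4 + 36*u^2*v^2
expanded: Gamma^u_uu = (G E_u - 2F F_u + F E_v)/(2D), Gamma^u_uv = (G E_v - F G_u)/(2D), Gamma^u_vv = (2G F_v - G G_u - F G_v)/(2D), Gamma^v_uu = (2E F_u - E E_v - F E_u)/(2D), Gamma^v_uv = (E G_u - F E_v)/(2D), Gamma^v_vv = (E G_v - 2F F_v + F G_u)/(2D); substitute and cancel common factors
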